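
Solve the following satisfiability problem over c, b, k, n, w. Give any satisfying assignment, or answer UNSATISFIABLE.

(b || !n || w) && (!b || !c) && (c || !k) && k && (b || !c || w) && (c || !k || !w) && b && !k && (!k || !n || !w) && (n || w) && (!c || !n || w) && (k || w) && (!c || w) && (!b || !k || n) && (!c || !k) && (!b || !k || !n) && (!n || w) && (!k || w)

Unsatisfiable

Case k = True:
  Clause (!k) is falsified — contradiction.
Case k = False:
  Clause (k) is falsified — contradiction.
Both cases fail, so the formula is unsatisfiable.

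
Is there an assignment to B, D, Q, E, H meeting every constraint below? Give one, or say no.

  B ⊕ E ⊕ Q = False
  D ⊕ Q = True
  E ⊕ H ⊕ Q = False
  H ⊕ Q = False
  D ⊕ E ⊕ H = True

B = False, D = True, Q = False, E = False, H = False

B ⊕ E ⊕ Q = F ⊕ F ⊕ F = False ✓
D ⊕ Q = T ⊕ F = True ✓
E ⊕ H ⊕ Q = F ⊕ F ⊕ F = False ✓
H ⊕ Q = F ⊕ F = False ✓
D ⊕ E ⊕ H = T ⊕ F ⊕ F = True ✓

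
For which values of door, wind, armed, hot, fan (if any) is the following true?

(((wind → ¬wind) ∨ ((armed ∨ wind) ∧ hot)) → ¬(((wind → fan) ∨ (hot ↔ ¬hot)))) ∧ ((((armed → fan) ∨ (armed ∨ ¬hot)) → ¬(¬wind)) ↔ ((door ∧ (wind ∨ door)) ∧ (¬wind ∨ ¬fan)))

door = True, wind = True, armed = False, hot = False, fan = False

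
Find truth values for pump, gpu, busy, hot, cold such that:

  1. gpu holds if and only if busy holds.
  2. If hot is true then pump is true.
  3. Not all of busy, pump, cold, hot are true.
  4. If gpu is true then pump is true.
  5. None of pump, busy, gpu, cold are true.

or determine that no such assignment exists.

pump = False, gpu = False, busy = False, hot = False, cold = False

  (1) gpu=F, busy=F — same ✓
  (2) hot=F ⇒ pump: vacuous ✓
  (3) {busy, pump, cold, hot}: 0/4 true — not all ✓
  (4) gpu=F ⇒ pump: vacuous ✓
  (5) {pump, busy, gpu, cold}: 0 true — none ✓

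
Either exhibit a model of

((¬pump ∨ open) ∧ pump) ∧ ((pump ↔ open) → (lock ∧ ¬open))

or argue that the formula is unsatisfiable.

No satisfying assignment exists.

Case pump = True: the formula simplifies to open ∧ (open → (lock ∧ ¬open)).
  open = True: the conjunct open → (lock ∧ ¬open) becomes True → (lock ∧ False) = False.
  open = False: the conjunct open is False.
Case pump = False: the conjunct pump is False.
Both cases fail — unsatisfiable.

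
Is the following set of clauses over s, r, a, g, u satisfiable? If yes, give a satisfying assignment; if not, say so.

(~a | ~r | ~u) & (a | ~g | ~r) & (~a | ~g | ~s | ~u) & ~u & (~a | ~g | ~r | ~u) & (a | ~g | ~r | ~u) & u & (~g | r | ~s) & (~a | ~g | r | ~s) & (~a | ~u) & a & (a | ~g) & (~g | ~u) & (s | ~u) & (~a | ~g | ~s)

UNSATISFIABLE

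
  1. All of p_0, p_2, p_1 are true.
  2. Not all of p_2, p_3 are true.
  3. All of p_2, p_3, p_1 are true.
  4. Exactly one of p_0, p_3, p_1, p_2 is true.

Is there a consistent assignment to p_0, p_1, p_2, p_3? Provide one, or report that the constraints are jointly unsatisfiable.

Case p_0 = True:
  (1) forces p_2 = True.
  Constraint (4) is violated (p_0=T, p_2=T) — contradiction.
Case p_0 = False:
  Constraint (1) is violated (p_0=F) — contradiction.
Both cases fail — unsatisfiable.

Unsatisfiable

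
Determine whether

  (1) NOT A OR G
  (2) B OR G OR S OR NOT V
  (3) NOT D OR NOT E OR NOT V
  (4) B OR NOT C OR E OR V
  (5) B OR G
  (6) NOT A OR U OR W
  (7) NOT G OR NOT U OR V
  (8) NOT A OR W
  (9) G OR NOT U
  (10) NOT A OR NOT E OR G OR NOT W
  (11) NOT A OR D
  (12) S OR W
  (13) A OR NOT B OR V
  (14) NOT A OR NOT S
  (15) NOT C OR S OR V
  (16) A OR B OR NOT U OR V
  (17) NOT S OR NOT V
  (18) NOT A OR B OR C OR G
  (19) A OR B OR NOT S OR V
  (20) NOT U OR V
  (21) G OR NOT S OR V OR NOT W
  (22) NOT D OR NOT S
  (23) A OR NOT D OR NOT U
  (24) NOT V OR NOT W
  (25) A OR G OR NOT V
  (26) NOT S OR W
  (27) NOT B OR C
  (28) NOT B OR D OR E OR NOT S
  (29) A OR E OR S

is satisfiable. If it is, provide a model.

G = True, U = False, A = False, W = True, E = True, V = False, S = False, C = False, B = False, D = True

Try G = False:
  (NOT A OR G) forces A = False.
  (B OR G) forces B = True.
  (G OR NOT U) forces U = False.
  (A OR NOT B OR V) forces V = True.
  clause (A OR G OR NOT V) is falsified — backtrack.
So G = True.
Set U = False.
Set A = False.
Set W = True.
  then (NOT V OR NOT W) forces V = False.
  then (A OR NOT B OR V) forces B = False.
  then (A OR B OR NOT S OR V) forces S = False.
  then (A OR E OR S) forces E = True.
  then (NOT C OR S OR V) forces C = False.
Set D = True.
All clauses satisfied.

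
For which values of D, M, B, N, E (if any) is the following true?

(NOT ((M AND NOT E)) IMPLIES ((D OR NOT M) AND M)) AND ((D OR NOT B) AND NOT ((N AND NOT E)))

D=T; M=T; B=T; N=F; E=F

  NOT ((M AND NOT E)) IMPLIES ((D OR NOT M) AND M) = True
    NOT ((M AND NOT E)) = False
      M AND NOT E = True
        NOT E = True
    (D OR NOT M) AND M = True
      D OR NOT M = True
        NOT M = False
  (D OR NOT B) AND NOT ((N AND NOT E)) = True
    D OR NOT B = True
      NOT B = False
    NOT ((N AND NOT E)) = True
      N AND NOT E = False
        NOT E = True
Both conjuncts True, so the formula holds.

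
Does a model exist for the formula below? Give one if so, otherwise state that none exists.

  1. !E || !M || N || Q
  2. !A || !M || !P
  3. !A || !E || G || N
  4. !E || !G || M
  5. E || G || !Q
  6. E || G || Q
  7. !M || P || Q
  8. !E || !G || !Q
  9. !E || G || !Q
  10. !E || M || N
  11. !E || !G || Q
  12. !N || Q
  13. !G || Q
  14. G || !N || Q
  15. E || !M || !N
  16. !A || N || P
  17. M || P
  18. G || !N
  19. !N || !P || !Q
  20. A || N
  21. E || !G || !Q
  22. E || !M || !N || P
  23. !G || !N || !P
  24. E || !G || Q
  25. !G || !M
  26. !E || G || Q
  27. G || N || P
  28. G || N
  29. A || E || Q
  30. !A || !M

Unsatisfiable

Case G = True:
  (!G || Q) forces Q = True.
  (!E || !G || !Q) forces E = False.
  Clause (E || !G || !Q) is falsified — contradiction.
Case G = False:
  (G || !N) forces N = False.
  Clause (G || N) is falsified — contradiction.
Both cases fail, so the formula is unsatisfiable.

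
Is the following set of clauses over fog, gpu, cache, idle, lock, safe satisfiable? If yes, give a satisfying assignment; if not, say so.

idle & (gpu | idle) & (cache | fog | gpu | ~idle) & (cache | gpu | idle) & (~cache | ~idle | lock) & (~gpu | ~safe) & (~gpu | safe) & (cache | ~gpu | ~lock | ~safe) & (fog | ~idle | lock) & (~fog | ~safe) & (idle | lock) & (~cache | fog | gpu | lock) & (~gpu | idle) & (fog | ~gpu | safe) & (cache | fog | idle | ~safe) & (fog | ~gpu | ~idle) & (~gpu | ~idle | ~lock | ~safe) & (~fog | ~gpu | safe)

fog: False, gpu: False, cache: True, idle: True, lock: True, safe: False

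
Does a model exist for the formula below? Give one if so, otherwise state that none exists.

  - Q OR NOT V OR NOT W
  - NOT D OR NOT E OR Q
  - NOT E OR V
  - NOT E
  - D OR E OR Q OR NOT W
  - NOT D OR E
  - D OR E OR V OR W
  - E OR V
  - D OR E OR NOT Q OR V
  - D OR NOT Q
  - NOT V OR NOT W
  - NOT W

D = False, Q = False, V = True, W = False, E = False

Unit clause (NOT E) forces E = False.
In (NOT D OR E) only NOT D is left, so D = False.
In (E OR V) only V is left, so V = True.
In (D OR NOT Q) only NOT Q is left, so Q = False.
In (NOT V OR NOT W) only NOT W is left, so W = False.
All clauses satisfied.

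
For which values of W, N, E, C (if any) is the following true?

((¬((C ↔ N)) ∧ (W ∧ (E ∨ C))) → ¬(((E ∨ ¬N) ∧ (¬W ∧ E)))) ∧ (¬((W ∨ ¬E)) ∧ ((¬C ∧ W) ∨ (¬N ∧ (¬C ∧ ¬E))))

Case W = True: the conjunct ¬((W ∨ ¬E)) becomes ¬((True ∨ ¬E)) = False.
Case W = False: the formula simplifies to ¬(¬E) ∧ (¬N ∧ (¬C ∧ ¬E)).
  E = True: the conjunct ¬E is False.
  E = False: the conjunct ¬(¬E) becomes ¬(¬False) = False.
Both cases fail — unsatisfiable.

The formula is unsatisfiable.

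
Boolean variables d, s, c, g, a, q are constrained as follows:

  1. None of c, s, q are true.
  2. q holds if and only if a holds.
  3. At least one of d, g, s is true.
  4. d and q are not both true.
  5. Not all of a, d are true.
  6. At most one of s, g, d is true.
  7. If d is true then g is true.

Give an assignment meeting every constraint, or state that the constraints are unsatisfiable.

d: False, s: False, c: False, g: True, a: False, q: False

  (1) {c, s, q}: 0 true — none ✓
  (2) q=F, a=F — same ✓
  (3) {d, g, s}: 1 true — at least one ✓
  (4) d=F, q=F — not both ✓
  (5) {a, d}: 0/2 true — not all ✓
  (6) {s, g, d}: 1 true — at most one ✓
  (7) d=F ⇒ g: vacuous ✓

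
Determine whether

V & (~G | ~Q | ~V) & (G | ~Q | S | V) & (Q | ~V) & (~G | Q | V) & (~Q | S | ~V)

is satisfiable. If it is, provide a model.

G = False; V = True; S = True; Q = True

Unit clause (V) forces V = True.
In (Q | ~V) only Q is left, so Q = True.
In (~Q | S | ~V) only S is left, so S = True.
In (~G | ~Q | ~V) only ~G is left, so G = False.
All clauses satisfied.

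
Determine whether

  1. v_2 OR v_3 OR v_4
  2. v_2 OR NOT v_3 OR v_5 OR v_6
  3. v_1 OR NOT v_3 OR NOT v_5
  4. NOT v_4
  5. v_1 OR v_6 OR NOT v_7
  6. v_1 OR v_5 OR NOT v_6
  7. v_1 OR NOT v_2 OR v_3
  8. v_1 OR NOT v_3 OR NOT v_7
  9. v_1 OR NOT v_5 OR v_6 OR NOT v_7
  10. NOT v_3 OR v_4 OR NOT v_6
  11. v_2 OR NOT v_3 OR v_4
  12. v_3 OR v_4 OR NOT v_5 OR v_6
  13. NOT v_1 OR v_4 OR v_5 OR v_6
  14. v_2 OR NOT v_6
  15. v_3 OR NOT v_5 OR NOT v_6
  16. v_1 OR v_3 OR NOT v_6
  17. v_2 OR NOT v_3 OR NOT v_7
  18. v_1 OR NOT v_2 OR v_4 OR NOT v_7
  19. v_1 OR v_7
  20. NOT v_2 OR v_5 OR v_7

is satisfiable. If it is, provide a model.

Unit clause (NOT v_4) forces v_4 = False.
Try v_1 = False:
  (v_1 OR v_7) forces v_7 = True.
  (v_1 OR v_6 OR NOT v_7) forces v_6 = True.
  (v_1 OR v_5 OR NOT v_6) forces v_5 = True.
  (v_1 OR NOT v_3 OR NOT v_5) forces v_3 = False.
  clause (v_3 OR NOT v_5 OR NOT v_6) is falsified — backtrack.
So v_1 = True.
Try v_2 = False:
  (v_2 OR v_3 OR v_4) forces v_3 = True.
  clause (v_2 OR NOT v_3 OR v_4) is falsified — backtrack.
So v_2 = True.
Set v_3 = True.
  then (NOT v_3 OR v_4 OR NOT v_6) forces v_6 = False.
  then (NOT v_1 OR v_4 OR v_5 OR v_6) forces v_5 = True.
Set v_7 = True.
All clauses satisfied.

v_1=T, v_2=T, v_3=T, v_4=F, v_5=T, v_6=F, v_7=T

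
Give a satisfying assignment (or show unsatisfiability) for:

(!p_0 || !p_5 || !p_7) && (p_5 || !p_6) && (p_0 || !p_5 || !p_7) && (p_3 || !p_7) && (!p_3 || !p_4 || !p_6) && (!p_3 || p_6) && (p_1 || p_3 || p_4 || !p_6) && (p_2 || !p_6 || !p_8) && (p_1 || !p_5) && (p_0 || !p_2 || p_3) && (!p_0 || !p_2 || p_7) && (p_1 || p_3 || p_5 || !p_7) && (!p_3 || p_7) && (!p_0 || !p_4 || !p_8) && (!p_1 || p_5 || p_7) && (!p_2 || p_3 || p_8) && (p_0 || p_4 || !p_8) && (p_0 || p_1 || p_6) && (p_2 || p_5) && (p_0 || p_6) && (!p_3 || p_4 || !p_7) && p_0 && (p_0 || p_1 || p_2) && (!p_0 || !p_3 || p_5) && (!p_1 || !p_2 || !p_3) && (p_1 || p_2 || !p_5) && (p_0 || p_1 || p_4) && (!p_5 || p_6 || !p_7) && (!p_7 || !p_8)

Unit clause (p_0) forces p_0 = True.
Set p_1 = True.
Set p_2 = False.
  then (p_2 || p_5) forces p_5 = True.
  then (!p_0 || !p_5 || !p_7) forces p_7 = False.
  then (!p_3 || p_7) forces p_3 = False.
Set p_4 = False.
Set p_6 = False.
Set p_8 = True.
All clauses satisfied.

p_0: True, p_1: True, p_2: False, p_3: False, p_4: False, p_5: True, p_6: False, p_7: False, p_8: True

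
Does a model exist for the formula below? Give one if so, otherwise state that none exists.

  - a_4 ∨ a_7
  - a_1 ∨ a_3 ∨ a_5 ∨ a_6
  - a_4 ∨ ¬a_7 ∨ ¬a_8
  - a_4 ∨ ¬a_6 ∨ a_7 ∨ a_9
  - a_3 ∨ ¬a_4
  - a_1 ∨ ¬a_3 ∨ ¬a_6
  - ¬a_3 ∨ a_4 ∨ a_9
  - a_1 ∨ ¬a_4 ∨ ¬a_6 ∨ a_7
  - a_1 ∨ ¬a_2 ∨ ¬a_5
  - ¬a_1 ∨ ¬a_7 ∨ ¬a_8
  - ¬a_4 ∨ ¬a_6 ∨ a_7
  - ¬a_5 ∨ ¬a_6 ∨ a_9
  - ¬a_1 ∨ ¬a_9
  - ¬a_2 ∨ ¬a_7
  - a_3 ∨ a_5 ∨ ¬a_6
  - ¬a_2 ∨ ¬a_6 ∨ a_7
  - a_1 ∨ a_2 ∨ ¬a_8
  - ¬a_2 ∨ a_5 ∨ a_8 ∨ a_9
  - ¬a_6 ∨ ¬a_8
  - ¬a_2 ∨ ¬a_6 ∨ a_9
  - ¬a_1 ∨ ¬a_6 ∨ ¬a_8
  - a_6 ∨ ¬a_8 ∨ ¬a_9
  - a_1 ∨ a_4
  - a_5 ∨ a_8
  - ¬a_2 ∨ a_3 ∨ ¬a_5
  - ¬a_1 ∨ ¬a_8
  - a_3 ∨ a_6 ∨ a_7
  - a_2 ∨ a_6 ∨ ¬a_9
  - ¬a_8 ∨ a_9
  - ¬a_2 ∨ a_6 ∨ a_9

Set a_1 = False.
  then (a_1 ∨ a_4) forces a_4 = True.
  then (a_3 ∨ ¬a_4) forces a_3 = True.
  then (a_1 ∨ ¬a_3 ∨ ¬a_6) forces a_6 = False.
Try a_2 = True:
  (a_1 ∨ ¬a_2 ∨ ¬a_5) forces a_5 = False.
  (¬a_2 ∨ ¬a_7) forces a_7 = False.
  (a_5 ∨ a_8) forces a_8 = True.
  (a_6 ∨ ¬a_8 ∨ ¬a_9) forces a_9 = False.
  clause (¬a_8 ∨ a_9) is falsified — backtrack.
So a_2 = False.
  then (a_1 ∨ a_2 ∨ ¬a_8) forces a_8 = False.
  then (a_5 ∨ a_8) forces a_5 = True.
  then (a_2 ∨ a_6 ∨ ¬a_9) forces a_9 = False.
Set a_7 = True.
All clauses satisfied.

a_1 = False, a_2 = False, a_3 = True, a_4 = True, a_5 = True, a_6 = False, a_7 = True, a_8 = False, a_9 = False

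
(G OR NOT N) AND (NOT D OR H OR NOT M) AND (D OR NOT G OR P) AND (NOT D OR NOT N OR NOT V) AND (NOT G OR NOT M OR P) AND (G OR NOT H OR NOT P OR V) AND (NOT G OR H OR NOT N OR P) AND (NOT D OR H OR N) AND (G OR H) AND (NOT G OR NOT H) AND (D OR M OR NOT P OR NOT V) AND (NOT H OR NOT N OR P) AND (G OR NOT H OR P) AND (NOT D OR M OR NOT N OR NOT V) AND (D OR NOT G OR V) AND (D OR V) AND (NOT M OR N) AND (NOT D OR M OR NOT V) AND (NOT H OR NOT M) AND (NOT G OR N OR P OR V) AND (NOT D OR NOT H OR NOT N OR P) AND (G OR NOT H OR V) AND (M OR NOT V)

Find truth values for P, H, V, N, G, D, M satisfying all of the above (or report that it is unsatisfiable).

P = True; H = False; V = True; N = True; G = True; D = False; M = True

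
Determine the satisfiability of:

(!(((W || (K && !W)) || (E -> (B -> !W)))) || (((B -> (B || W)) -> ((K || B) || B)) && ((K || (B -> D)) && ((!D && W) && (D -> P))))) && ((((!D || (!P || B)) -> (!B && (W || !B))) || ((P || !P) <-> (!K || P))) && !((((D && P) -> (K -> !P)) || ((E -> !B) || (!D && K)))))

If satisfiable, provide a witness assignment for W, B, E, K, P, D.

The formula is unsatisfiable.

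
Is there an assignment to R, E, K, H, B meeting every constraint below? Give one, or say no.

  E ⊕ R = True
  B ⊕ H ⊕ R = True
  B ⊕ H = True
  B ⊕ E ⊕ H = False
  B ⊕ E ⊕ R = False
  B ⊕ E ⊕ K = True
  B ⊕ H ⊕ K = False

R = False, E = True, K = True, H = False, B = True

E ⊕ R = T ⊕ F = True ✓
B ⊕ H ⊕ R = T ⊕ F ⊕ F = True ✓
B ⊕ H = T ⊕ F = True ✓
B ⊕ E ⊕ H = T ⊕ T ⊕ F = False ✓
B ⊕ E ⊕ R = T ⊕ T ⊕ F = False ✓
B ⊕ E ⊕ K = T ⊕ T ⊕ T = True ✓
B ⊕ H ⊕ K = T ⊕ F ⊕ T = False ✓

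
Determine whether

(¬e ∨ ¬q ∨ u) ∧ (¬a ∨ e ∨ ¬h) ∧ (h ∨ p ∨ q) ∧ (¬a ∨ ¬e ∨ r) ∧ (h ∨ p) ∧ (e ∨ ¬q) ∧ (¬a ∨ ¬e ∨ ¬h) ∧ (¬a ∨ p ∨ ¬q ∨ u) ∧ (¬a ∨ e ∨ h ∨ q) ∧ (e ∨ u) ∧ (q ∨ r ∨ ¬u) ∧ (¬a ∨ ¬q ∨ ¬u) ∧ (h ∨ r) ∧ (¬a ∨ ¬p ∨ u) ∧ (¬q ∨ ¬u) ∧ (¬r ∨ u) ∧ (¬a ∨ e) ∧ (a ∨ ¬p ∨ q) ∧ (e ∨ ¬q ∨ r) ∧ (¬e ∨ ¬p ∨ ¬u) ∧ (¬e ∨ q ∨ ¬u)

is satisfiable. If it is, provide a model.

r: False, a: False, h: True, p: False, u: False, e: True, q: False

Set r = False.
  then (h ∨ r) forces h = True.
Set a = False.
Try p = True:
  (a ∨ ¬p ∨ q) forces q = True.
  (e ∨ ¬q) forces e = True.
  (¬e ∨ ¬q ∨ u) forces u = True.
  clause (¬q ∨ ¬u) is falsified — backtrack.
So p = False.
Try u = True:
  (q ∨ r ∨ ¬u) forces q = True.
  clause (¬q ∨ ¬u) is falsified — backtrack.
So u = False.
  then (e ∨ u) forces e = True.
  then (¬e ∨ ¬q ∨ u) forces q = False.
All clauses satisfied.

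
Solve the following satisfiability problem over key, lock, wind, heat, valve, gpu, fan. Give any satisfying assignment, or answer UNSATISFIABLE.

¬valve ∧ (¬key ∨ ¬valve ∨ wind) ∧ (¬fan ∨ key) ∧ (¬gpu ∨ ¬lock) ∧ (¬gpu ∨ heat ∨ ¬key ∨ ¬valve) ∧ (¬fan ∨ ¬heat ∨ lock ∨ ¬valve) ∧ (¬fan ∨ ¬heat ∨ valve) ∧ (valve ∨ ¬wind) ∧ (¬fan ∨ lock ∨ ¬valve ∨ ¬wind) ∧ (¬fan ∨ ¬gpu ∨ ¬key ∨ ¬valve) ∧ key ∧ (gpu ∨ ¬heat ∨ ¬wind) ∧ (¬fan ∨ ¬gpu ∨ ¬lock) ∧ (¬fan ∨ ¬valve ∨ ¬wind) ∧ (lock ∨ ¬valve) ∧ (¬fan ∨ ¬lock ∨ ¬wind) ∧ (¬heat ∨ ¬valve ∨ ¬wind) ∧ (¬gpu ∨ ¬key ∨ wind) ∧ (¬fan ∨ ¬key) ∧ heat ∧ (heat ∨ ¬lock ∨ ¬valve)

key=T, lock=T, wind=F, heat=T, valve=F, gpu=F, fan=F

Unit clause (¬valve) forces valve = False.
In (valve ∨ ¬wind) only ¬wind is left, so wind = False.
Unit clause (key) forces key = True.
In (¬gpu ∨ ¬key ∨ wind) only ¬gpu is left, so gpu = False.
In (¬fan ∨ ¬key) only ¬fan is left, so fan = False.
Unit clause (heat) forces heat = True.
Set lock = True.
All clauses satisfied.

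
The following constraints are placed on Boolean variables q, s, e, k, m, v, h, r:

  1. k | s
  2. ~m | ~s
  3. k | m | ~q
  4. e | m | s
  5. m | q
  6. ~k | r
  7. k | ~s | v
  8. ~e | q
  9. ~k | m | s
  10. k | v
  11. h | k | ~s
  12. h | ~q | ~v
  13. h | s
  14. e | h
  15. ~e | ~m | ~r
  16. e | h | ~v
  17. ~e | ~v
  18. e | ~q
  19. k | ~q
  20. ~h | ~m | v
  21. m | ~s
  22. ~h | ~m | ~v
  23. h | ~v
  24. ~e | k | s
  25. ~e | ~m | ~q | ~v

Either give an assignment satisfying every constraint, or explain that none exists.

Case s = True:
  (~m | ~s) forces m = False.
  Clause (m | ~s) is falsified — contradiction.
Case s = False:
  (k | s) forces k = True.
  (~k | r) forces r = True.
  (~k | m | s) forces m = True.
  (h | s) forces h = True.
  (~e | ~m | ~r) forces e = False.
  (e | ~q) forces q = False.
  (~h | ~m | v) forces v = True.
  Clause (~h | ~m | ~v) is falsified — contradiction.
Both cases fail, so the formula is unsatisfiable.

UNSATISFIABLE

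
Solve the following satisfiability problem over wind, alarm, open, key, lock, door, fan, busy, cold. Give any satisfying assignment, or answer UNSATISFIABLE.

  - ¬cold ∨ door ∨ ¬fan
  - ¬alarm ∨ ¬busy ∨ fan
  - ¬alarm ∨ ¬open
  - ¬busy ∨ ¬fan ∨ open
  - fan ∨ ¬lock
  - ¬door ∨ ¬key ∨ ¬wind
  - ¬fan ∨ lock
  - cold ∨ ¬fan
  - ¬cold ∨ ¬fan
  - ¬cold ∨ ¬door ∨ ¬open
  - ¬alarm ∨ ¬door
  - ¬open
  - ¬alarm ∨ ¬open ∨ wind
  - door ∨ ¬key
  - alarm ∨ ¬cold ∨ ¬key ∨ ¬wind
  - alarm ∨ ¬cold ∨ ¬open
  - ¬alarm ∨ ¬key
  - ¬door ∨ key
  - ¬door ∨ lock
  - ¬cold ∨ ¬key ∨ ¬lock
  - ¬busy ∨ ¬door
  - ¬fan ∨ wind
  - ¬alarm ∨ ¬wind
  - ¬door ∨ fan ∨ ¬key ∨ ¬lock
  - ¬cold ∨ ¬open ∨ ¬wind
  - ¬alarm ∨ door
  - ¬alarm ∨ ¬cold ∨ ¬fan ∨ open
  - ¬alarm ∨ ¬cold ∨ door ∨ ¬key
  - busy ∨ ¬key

Unit clause (¬open) forces open = False.
Set wind = False.
  then (¬fan ∨ wind) forces fan = False.
  then (fan ∨ ¬lock) forces lock = False.
  then (¬door ∨ lock) forces door = False.
  then (¬alarm ∨ door) forces alarm = False.
  then (door ∨ ¬key) forces key = False.
Set busy = True.
Set cold = False.
All clauses satisfied.

wind = False, alarm = False, open = False, key = False, lock = False, door = False, fan = False, busy = True, cold = False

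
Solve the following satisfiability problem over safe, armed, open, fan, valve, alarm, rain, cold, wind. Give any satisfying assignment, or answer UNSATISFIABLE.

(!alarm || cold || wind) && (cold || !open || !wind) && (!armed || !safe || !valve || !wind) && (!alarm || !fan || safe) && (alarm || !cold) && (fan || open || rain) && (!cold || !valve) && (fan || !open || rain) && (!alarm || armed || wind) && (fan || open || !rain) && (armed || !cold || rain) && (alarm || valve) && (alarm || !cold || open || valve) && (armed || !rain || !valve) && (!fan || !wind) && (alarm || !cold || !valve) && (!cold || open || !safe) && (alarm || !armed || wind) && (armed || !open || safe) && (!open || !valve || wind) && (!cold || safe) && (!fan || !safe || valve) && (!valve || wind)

safe: True; armed: True; open: True; fan: False; valve: False; alarm: True; rain: True; cold: True; wind: True

Set safe = True.
Set armed = True.
Set open = True.
Try fan = True:
  (!fan || !wind) forces wind = False.
  (alarm || !armed || wind) forces alarm = True.
  (!alarm || cold || wind) forces cold = True.
  (!cold || !valve) forces valve = False.
  clause (!fan || !safe || valve) is falsified — backtrack.
So fan = False.
  then (fan || !open || rain) forces rain = True.
Set valve = False.
  then (alarm || valve) forces alarm = True.
Set cold = True.
Set wind = True.
All clauses satisfied.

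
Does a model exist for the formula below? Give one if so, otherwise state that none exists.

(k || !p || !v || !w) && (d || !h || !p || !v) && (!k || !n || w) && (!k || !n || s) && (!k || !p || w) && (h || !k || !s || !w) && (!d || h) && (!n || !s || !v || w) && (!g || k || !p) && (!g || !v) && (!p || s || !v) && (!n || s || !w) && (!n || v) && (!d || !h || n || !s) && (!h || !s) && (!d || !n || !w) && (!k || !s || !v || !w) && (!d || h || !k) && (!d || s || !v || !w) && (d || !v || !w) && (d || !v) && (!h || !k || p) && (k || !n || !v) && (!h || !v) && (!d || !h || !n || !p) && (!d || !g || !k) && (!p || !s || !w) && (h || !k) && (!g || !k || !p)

n = False, h = False, w = True, s = False, g = False, p = False, k = False, v = False, d = False

Try n = True:
  (!n || v) forces v = True.
  (!g || !v) forces g = False.
  (d || !v) forces d = True.
  (!d || h) forces h = True.
  clause (!h || !v) is falsified — backtrack.
So n = False.
Set h = False.
  then (!d || h) forces d = False.
  then (d || !v) forces v = False.
  then (h || !k) forces k = False.
Set w = True.
Set s = False.
Set g = False.
Set p = False.
All clauses satisfied.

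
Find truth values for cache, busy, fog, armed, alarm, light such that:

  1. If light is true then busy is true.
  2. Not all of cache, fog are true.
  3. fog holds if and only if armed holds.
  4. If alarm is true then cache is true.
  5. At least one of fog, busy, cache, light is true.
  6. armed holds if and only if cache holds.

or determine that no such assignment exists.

cache=F; busy=T; fog=F; armed=F; alarm=F; light=F

  (1) light=F ⇒ busy: vacuous ✓
  (2) {cache, fog}: 0/2 true — not all ✓
  (3) fog=F, armed=F — same ✓
  (4) alarm=F ⇒ cache: vacuous ✓
  (5) {fog, busy, cache, light}: 1 true — at least one ✓
  (6) armed=F, cache=F — same ✓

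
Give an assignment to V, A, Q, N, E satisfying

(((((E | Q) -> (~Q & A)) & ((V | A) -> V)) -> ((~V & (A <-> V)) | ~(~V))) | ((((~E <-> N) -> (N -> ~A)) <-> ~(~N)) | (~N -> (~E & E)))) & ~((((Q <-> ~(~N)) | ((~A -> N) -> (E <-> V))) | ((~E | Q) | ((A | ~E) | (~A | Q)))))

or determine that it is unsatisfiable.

Unsatisfiable — no assignment works.

The conjunct ~((((Q <-> ~(~N)) | ((~A -> N) -> (E <-> V))) | ((~E | Q) | ((A | ~E) | (~A | Q))))) is unsatisfiable on its own:
  A = True: this becomes ~((((Q <-> ~(~N)) | (E <-> V)) | True)) = False.
  A = False: this becomes ~((((Q <-> ~(~N)) | (N -> (E <-> V))) | True)) = False.
So the whole conjunction is unsatisfiable.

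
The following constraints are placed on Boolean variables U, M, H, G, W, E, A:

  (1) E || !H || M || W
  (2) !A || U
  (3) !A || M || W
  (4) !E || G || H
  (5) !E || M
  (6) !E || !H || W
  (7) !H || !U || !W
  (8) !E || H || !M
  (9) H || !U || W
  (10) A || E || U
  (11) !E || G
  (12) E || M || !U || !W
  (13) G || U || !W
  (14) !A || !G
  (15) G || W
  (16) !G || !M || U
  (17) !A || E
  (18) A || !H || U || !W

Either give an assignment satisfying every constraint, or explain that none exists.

U: True, M: True, H: False, G: False, W: True, E: False, A: False

Set U = True.
Try M = False:
  (!E || M) forces E = False.
  (E || M || !U || !W) forces W = False.
  (E || !H || M || W) forces H = False.
  clause (H || !U || W) is falsified — backtrack.
So M = True.
Set H = False.
  then (!E || H || !M) forces E = False.
  then (H || !U || W) forces W = True.
  then (!A || E) forces A = False.
Set G = False.
All clauses satisfied.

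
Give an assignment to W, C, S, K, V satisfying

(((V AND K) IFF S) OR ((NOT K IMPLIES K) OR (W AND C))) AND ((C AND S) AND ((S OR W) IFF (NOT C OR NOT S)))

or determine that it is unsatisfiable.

Unsatisfiable — no assignment works.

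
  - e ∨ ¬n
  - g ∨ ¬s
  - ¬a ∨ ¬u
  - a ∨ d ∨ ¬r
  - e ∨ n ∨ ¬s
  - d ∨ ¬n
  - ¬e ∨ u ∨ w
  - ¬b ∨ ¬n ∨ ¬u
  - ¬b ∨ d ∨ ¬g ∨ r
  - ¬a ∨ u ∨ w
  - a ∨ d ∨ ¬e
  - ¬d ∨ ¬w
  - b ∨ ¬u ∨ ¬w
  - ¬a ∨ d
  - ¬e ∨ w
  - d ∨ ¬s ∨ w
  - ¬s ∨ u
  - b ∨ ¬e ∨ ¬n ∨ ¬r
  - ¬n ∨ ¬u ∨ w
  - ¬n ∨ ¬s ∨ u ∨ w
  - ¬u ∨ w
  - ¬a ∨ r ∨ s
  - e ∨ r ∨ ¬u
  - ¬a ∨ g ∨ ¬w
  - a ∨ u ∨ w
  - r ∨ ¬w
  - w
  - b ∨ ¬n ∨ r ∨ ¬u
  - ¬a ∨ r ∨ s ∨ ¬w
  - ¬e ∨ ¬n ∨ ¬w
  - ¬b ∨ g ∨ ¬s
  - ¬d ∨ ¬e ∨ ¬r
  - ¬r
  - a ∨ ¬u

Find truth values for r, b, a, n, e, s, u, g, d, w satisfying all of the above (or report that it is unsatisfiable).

Case r = True:
  Clause (¬r) is falsified — contradiction.
Case r = False:
  (r ∨ ¬w) forces w = False.
  Clause (w) is falsified — contradiction.
Both cases fail, so the formula is unsatisfiable.

UNSATISFIABLE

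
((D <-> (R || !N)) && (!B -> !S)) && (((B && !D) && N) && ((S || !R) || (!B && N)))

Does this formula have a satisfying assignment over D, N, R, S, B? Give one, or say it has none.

D = False; N = True; R = False; S = False; B = True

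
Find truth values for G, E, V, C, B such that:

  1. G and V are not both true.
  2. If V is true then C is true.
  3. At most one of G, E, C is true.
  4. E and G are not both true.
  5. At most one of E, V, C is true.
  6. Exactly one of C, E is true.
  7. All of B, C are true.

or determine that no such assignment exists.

G: False, E: False, V: False, C: True, B: True

  (1) G=F, V=F — not both ✓
  (2) V=F ⇒ C: vacuous ✓
  (3) {G, E, C}: 1 true — at most one ✓
  (4) E=F, G=F — not both ✓
  (5) {E, V, C}: 1 true — at most one ✓
  (6) {C, E}: 1 true — exactly one ✓
  (7) {B, C}: all 2 true ✓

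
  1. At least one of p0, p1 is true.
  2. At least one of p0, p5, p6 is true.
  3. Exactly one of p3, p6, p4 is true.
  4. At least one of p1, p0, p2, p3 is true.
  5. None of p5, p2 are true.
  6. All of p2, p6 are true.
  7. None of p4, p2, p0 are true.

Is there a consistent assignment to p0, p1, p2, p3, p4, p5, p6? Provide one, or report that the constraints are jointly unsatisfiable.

Unsatisfiable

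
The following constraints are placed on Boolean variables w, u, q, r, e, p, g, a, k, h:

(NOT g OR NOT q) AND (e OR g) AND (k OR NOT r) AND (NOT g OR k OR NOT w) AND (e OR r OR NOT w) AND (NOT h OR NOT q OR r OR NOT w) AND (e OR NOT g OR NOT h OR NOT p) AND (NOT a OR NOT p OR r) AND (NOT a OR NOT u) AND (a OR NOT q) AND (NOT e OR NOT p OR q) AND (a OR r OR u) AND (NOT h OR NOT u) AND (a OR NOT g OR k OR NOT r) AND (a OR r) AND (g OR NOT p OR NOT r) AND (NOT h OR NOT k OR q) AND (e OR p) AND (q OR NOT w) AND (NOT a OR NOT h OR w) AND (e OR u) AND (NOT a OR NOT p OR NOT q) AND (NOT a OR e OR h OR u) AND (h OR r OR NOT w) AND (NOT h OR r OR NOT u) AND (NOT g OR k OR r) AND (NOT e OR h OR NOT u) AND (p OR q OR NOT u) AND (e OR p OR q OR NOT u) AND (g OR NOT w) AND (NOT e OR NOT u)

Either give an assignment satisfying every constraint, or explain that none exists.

Try w = True:
  (q OR NOT w) forces q = True.
  (NOT g OR NOT q) forces g = False.
  clause (g OR NOT w) is falsified — backtrack.
So w = False.
Set u = True.
  then (NOT a OR NOT u) forces a = False.
  then (a OR NOT q) forces q = False.
  then (NOT h OR NOT u) forces h = False.
  then (a OR r) forces r = True.
  then (NOT e OR h OR NOT u) forces e = False.
  then (p OR q OR NOT u) forces p = True.
  then (e OR g) forces g = True.
  then (k OR NOT r) forces k = True.
All clauses satisfied.

w: False, u: True, q: False, r: True, e: False, p: True, g: True, a: False, k: True, h: False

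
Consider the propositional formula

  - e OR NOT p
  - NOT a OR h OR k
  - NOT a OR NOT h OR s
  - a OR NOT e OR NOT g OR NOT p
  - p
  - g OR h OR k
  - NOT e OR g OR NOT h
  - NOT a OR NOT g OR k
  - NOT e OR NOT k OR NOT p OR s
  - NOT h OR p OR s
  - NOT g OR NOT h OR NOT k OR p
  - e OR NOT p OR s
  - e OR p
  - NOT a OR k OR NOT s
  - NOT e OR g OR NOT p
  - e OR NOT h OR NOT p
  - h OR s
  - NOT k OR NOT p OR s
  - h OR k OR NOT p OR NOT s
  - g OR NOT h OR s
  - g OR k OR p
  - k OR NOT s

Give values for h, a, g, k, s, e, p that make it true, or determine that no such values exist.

h: True; a: True; g: True; k: True; s: True; e: True; p: True

Unit clause (p) forces p = True.
In (e OR NOT p) only e is left, so e = True.
In (NOT e OR g OR NOT p) only g is left, so g = True.
In (a OR NOT e OR NOT g OR NOT p) only a is left, so a = True.
In (NOT a OR NOT g OR k) only k is left, so k = True.
In (NOT e OR NOT k OR NOT p OR s) only s is left, so s = True.
Set h = True.
All clauses satisfied.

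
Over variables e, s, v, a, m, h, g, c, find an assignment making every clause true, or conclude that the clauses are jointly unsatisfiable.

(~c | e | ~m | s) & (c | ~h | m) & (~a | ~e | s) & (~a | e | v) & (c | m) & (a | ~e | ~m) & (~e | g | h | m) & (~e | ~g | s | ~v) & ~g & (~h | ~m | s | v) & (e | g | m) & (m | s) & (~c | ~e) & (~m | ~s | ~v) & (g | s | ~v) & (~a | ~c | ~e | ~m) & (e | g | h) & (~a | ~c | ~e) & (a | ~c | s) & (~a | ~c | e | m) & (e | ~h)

Unit clause (~g) forces g = False.
Try e = False:
  (e | g | m) forces m = True.
  (e | g | h) forces h = True.
  clause (e | ~h) is falsified — backtrack.
So e = True.
  then (~c | ~e) forces c = False.
  then (c | m) forces m = True.
  then (a | ~e | ~m) forces a = True.
  then (~a | ~e | s) forces s = True.
  then (~m | ~s | ~v) forces v = False.
Set h = False.
All clauses satisfied.

e = True, s = True, v = False, a = True, m = True, h = False, g = False, c = False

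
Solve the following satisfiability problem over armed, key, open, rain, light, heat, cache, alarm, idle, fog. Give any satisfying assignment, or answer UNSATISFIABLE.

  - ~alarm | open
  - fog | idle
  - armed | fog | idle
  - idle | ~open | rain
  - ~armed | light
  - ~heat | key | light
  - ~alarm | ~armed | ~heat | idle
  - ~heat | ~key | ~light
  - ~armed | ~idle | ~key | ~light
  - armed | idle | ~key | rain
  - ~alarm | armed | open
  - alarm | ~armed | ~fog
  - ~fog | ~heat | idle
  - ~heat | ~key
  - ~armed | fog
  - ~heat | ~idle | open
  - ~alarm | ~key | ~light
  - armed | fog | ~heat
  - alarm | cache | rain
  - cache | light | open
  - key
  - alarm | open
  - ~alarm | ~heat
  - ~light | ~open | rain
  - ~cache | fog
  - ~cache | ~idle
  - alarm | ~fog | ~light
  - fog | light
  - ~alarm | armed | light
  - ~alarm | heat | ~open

Unit clause (key) forces key = True.
In (~heat | ~key) only ~heat is left, so heat = False.
Try armed = True:
  (~armed | light) forces light = True.
  (~armed | ~idle | ~key | ~light) forces idle = False.
  (fog | idle) forces fog = True.
  (alarm | ~armed | ~fog) forces alarm = True.
  clause (~alarm | ~key | ~light) is falsified — backtrack.
So armed = False.
Set open = True.
  then (~alarm | heat | ~open) forces alarm = False.
Set rain = True.
Set light = False.
  then (fog | light) forces fog = True.
Set cache = True.
  then (~cache | ~idle) forces idle = False.
All clauses satisfied.

armed = False, key = True, open = True, rain = True, light = False, heat = False, cache = True, alarm = False, idle = False, fog = True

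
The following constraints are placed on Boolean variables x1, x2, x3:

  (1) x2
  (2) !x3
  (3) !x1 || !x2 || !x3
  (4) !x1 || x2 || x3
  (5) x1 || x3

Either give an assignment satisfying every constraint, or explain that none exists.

Unit clause (x2) forces x2 = True.
Unit clause (!x3) forces x3 = False.
In (x1 || x3) only x1 is left, so x1 = True.
Check each clause:
  (x2): x2 holds.
  (!x3): !x3 holds.
  (!x1 || !x2 || !x3): !x3 holds.
  (!x1 || x2 || x3): x2 holds.
  (x1 || x3): x1 holds.
All clauses satisfied.

x1 = True, x2 = True, x3 = False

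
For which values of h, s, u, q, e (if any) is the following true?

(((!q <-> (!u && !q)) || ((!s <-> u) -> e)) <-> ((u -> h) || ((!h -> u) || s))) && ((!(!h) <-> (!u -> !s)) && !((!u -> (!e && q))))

h = False; s = True; u = False; q = False; e = False

  ((!q <-> (!u && !q)) || ((!s <-> u) -> e)) <-> ((u -> h) || ((!h -> u) || s)) = True
    (!q <-> (!u && !q)) || ((!s <-> u) -> e) = True
      !q <-> (!u && !q) = True
        !q = True
        !u && !q = True
          !u = True
          !q = True
      (!s <-> u) -> e = False
        !s <-> u = True
          !s = False
    (u -> h) || ((!h -> u) || s) = True
      u -> h = True
      (!h -> u) || s = True
        !h -> u = False
          !h = True
  (!(!h) <-> (!u -> !s)) && !((!u -> (!e && q))) = True
    !(!h) <-> (!u -> !s) = True
      !(!h) = False
        !h = True
      !u -> !s = False
        !u = True
        !s = False
    !((!u -> (!e && q))) = True
      !u -> (!e && q) = False
        !u = True
        !e && q = False
          !e = True
Both conjuncts True, so the formula holds.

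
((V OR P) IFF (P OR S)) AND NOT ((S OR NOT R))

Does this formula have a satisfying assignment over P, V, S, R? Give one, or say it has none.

P: False; V: False; S: False; R: True

  (V OR P) IFF (P OR S) = True
    V OR P = False
    P OR S = False
  NOT ((S OR NOT R)) = True
    S OR NOT R = False
      NOT R = False
Both conjuncts True, so the formula holds.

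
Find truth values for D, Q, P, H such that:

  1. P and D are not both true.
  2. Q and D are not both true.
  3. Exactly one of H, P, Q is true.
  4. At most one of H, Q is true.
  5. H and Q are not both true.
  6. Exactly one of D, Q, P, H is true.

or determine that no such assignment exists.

D = False, Q = True, P = False, H = False

  (1) P=F, D=F — not both ✓
  (2) Q=T, D=F — not both ✓
  (3) {H, P, Q}: 1 true — exactly one ✓
  (4) {H, Q}: 1 true — at most one ✓
  (5) H=F, Q=T — not both ✓
  (6) {D, Q, P, H}: 1 true — exactly one ✓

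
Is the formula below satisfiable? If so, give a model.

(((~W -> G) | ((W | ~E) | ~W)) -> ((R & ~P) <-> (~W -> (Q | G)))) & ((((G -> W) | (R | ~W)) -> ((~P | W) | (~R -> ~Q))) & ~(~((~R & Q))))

Case W = True: the formula simplifies to (R & ~P) & ~(~((~R & Q))).
  R = True: the conjunct ~(~((~R & Q))) becomes ~(~False) = False.
  R = False: the conjunct R is False.
Case W = False: the formula simplifies to ((R & ~P) <-> (Q | G)) & ((~P | (~R -> ~Q)) & ~(~((~R & Q)))).
  R = True: the conjunct ~(~((~R & Q))) becomes ~(~False) = False.
  R = False: simplifies to ~((Q | G)) & ((~P | ~Q) & ~(~Q)).
    Q = True: the conjunct ~((Q | G)) becomes ~((True | G)) = False.
    Q = False: the conjunct ~(~Q) becomes ~(~False) = False.
Both cases fail — unsatisfiable.

No satisfying assignment exists.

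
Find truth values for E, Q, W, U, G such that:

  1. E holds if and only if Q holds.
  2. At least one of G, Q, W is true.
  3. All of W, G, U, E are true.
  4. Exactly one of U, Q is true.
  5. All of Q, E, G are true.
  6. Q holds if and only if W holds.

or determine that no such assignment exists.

Case E = True:
  (1) with E=T forces Q = True.
  (3) forces W = True.
  (3) forces G = True.
  (3) forces U = True.
  Constraint (4) is violated (U=T, Q=T) — contradiction.
Case E = False:
  Constraint (3) is violated (E=F) — contradiction.
Both cases fail — unsatisfiable.

UNSATISFIABLE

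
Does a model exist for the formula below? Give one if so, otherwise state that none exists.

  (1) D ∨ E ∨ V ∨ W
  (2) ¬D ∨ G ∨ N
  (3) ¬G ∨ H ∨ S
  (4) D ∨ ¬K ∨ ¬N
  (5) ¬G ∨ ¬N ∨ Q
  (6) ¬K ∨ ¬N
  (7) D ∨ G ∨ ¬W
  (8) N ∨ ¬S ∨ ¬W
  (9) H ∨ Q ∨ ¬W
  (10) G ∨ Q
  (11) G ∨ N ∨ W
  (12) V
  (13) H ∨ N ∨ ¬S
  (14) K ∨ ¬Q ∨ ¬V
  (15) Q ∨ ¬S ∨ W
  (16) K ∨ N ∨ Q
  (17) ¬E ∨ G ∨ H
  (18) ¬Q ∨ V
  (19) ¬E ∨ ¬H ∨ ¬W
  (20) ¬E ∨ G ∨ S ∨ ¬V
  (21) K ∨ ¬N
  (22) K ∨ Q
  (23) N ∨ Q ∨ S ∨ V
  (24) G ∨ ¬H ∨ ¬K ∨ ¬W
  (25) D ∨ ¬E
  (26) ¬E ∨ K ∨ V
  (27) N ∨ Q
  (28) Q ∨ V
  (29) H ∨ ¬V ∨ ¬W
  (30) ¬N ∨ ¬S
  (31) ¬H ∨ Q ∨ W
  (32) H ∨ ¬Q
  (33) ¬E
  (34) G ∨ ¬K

G = True; H = True; S = False; Q = True; W = False; K = True; E = False; N = False; D = False; V = True

Unit clause (V) forces V = True.
Unit clause (¬E) forces E = False.
Try G = False:
  (G ∨ Q) forces Q = True.
  (K ∨ ¬Q ∨ ¬V) forces K = True.
  clause (G ∨ ¬K) is falsified — backtrack.
So G = True.
Set H = True.
Set S = False.
Set Q = True.
  then (K ∨ ¬Q ∨ ¬V) forces K = True.
  then (¬K ∨ ¬N) forces N = False.
Set W = False.
Set D = False.
All clauses satisfied.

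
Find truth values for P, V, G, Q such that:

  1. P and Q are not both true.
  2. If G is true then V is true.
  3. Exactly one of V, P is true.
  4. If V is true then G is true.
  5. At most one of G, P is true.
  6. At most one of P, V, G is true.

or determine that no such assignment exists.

P = True, V = False, G = False, Q = False

  (1) P=T, Q=F — not both ✓
  (2) G=F ⇒ V: vacuous ✓
  (3) {V, P}: 1 true — exactly one ✓
  (4) V=F ⇒ G: vacuous ✓
  (5) {G, P}: 1 true — at most one ✓
  (6) {P, V, G}: 1 true — at most one ✓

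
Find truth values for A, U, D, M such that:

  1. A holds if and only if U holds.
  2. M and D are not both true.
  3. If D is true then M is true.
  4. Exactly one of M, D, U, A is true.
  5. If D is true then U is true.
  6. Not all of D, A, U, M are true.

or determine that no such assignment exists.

A: False, U: False, D: False, M: True

  (1) A=F, U=F — same ✓
  (2) M=T, D=F — not both ✓
  (3) D=F ⇒ M: vacuous ✓
  (4) {M, D, U, A}: 1 true — exactly one ✓
  (5) D=F ⇒ U: vacuous ✓
  (6) {D, A, U, M}: 1/4 true — not all ✓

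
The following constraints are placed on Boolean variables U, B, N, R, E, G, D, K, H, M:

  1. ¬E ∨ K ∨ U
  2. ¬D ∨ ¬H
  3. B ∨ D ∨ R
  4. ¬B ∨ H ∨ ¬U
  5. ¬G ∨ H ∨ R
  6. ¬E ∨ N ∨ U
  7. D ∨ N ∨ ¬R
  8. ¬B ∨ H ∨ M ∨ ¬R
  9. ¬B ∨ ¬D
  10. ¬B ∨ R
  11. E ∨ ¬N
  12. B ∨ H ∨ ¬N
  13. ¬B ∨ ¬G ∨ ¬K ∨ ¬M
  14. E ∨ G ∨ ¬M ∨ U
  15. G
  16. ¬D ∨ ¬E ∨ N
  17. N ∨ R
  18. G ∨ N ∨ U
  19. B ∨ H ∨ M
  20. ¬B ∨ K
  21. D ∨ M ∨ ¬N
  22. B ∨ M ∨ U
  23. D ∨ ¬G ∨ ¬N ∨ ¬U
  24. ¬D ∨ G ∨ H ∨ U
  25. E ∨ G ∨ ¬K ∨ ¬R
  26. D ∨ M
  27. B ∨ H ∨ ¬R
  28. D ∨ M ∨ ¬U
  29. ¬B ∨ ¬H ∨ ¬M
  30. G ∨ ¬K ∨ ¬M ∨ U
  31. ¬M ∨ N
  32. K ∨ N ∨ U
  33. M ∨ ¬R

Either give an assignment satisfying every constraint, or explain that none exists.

Unit clause (G) forces G = True.
Set U = False.
Set B = False.
  then (B ∨ M ∨ U) forces M = True.
  then (¬M ∨ N) forces N = True.
  then (E ∨ ¬N) forces E = True.
  then (B ∨ H ∨ ¬N) forces H = True.
  then (¬E ∨ K ∨ U) forces K = True.
  then (¬D ∨ ¬H) forces D = False.
  then (B ∨ D ∨ R) forces R = True.
All clauses satisfied.

U = False; B = False; N = True; R = True; E = True; G = True; D = False; K = True; H = True; M = True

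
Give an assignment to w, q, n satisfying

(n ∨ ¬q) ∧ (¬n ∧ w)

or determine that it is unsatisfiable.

w = True; q = False; n = False

  n ∨ ¬q = True
    ¬q = True
  ¬n ∧ w = True
    ¬n = True
Both conjuncts True, so the formula holds.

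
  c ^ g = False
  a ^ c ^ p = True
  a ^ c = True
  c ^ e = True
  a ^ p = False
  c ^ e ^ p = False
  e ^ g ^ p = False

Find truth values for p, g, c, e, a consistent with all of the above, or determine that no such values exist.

Adding constraints 2, 3, 4, 6 mod 2: every variable appears an even number of times on the left, so the left side is 0.
But the right sides sum to 1 (mod 2). 0 ≠ 1 — the system is inconsistent.

Unsatisfiable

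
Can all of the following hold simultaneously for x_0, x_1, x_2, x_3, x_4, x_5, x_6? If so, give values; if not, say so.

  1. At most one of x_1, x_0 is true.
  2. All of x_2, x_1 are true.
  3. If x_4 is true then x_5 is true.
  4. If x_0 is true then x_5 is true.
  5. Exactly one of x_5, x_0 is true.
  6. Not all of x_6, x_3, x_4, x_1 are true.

x_0 = False, x_1 = True, x_2 = True, x_3 = False, x_4 = False, x_5 = True, x_6 = False

  (1) {x_1, x_0}: 1 true — at most one ✓
  (2) {x_2, x_1}: all 2 true ✓
  (3) x_4=F ⇒ x_5: vacuous ✓
  (4) x_0=F ⇒ x_5: vacuous ✓
  (5) {x_5, x_0}: 1 true — exactly one ✓
  (6) {x_6, x_3, x_4, x_1}: 1/4 true — not all ✓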